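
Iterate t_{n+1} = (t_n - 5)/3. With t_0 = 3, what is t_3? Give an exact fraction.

-62/27

t_1 = (3 - 5)/3 = -2/3.
t_2 = ((-2/3) - 5)/3 = -17/9.
t_3 = ((-17/9) - 5)/3 = -62/27.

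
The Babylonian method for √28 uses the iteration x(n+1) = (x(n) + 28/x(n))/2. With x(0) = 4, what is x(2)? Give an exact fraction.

233/44

x(1) = (4 + 28/4)/2 = 11/2.
x(2) = (11/2 + 28/(11/2))/2 = 233/44.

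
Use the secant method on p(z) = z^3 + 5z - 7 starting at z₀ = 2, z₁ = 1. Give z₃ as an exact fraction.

1333/1189

p(2) = 11, p(1) = -1. z₂ = 1 - (-1)·(1 - 2)/((-1) - 11) = 13/12.
p(1) = -1, p(13/12) = -539/1728. z₃ = (13/12) - (-539/1728)·((13/12) - 1)/((-539/1728) - (-1)) = 1333/1189.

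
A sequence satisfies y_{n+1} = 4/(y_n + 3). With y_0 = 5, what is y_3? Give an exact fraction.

y_1 = 4/(5 + 3) = 1/2.
y_2 = 4/(1/2 + 3) = 8/7.
y_3 = 4/(8/7 + 3) = 28/29.

28/29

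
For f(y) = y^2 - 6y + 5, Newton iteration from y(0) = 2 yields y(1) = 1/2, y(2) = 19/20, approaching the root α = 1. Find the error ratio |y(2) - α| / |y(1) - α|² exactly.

y(1) - α = 1/2 - 1 = -1/2, so |y(1) - α| = 1/2.
y(2) - α = 19/20 - 1 = -1/20, so |y(2) - α| = 1/20.
|y(1) - α|² = 1/4.
Ratio = (1/20) / (1/4) = 1/5.

1/5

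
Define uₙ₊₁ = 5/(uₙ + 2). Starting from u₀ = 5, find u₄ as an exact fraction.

u₁ = 5/(5 + 2) = 5/7.
u₂ = 5/(5/7 + 2) = 35/19.
u₃ = 5/(35/19 + 2) = 95/73.
u₄ = 5/(95/73 + 2) = 365/241.

365/241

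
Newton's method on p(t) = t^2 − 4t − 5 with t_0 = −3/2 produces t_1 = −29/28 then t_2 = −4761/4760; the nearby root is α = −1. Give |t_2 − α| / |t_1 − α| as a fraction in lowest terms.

t_1 − α = −29/28 − (−1) = −29/28 + 1 = −1/28, so |t_1 − α| = 1/28.
t_2 − α = −4761/4760 − (−1) = −4761/4760 + 1 = −1/4760, so |t_2 − α| = 1/4760.
Ratio = (1/4760) / (1/28) = 1/170.

1/170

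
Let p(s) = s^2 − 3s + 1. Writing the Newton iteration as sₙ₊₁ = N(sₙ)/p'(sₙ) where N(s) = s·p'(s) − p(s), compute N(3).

p'(s) = 2s − 3.
N(s) = s·p'(s) − p(s) = s·(2s − 3) − (s^2 − 3s + 1) = s^2 − 1.
N(3) = 8.

8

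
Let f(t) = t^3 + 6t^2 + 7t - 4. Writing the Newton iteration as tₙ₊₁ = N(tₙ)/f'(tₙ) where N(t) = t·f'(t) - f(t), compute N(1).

12

f'(t) = 3t^2 + 12t + 7.
N(t) = t·f'(t) - f(t) = t·(3t^2 + 12t + 7) - (t^3 + 6t^2 + 7t - 4) = 2t^3 + 6t^2 + 4.
N(1) = 12.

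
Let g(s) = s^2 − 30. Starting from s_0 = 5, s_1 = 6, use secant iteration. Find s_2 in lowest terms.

60/11

g(5) = −5, g(6) = 6. s_2 = 6 − 6·(6 − 5)/(6 − (−5)) = 60/11.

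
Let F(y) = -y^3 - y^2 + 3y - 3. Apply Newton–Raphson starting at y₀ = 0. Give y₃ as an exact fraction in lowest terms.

F'(y) = -3y^2 - 2y + 3.
F(0) = -3, F'(0) = 3, so y₁ = 0 - (-3)/3 = 1.
F(1) = -2, F'(1) = -2, so y₂ = 1 - (-2)/(-2) = 0.
F(0) = -3, F'(0) = 3, so y₃ = 0 - (-3)/3 = 1.

1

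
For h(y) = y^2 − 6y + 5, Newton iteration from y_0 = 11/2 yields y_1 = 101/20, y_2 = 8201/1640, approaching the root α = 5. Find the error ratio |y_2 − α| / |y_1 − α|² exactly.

10/41

y_1 − α = 101/20 − 5 = 1/20, so |y_1 − α| = 1/20.
y_2 − α = 8201/1640 − 5 = 1/1640, so |y_2 − α| = 1/1640.
|y_1 − α|² = 1/400.
Ratio = (1/1640) / (1/400) = 10/41.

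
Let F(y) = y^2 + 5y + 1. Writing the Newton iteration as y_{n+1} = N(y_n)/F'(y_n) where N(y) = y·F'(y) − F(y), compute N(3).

F'(y) = 2y + 5.
N(y) = y·F'(y) − F(y) = y·(2y + 5) − (y^2 + 5y + 1) = y^2 − 1.
N(3) = 8.

8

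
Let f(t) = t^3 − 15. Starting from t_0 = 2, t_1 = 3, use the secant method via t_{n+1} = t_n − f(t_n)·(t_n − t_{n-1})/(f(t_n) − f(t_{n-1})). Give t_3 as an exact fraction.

6395/2613

f(2) = −7, f(3) = 12. t_2 = 3 − 12·(3 − 2)/(12 − (−7)) = 45/19.
f(3) = 12, f(45/19) = −11760/6859. t_3 = (45/19) − (−11760/6859)·((45/19) − 3)/((−11760/6859) − 12) = 6395/2613.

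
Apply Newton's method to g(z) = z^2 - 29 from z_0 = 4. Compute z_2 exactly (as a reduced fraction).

3881/720

g'(z) = 2z.
g(4) = -13, g'(4) = 8, so z_1 = 4 - (-13)/8 = 45/8.
g(45/8) = 169/64, g'(45/8) = 45/4, so z_2 = (45/8) - (169/64)/(45/4) = 3881/720.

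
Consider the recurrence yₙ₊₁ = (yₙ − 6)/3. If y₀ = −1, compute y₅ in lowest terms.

y₁ = ((−1) − 6)/3 = −7/3.
y₂ = ((−7/3) − 6)/3 = −25/9.
y₃ = ((−25/9) − 6)/3 = −79/27.
y₄ = ((−79/27) − 6)/3 = −241/81.
y₅ = ((−241/81) − 6)/3 = −727/243.

−727/243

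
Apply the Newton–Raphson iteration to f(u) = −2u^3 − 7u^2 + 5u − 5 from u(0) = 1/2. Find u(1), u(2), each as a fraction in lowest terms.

f'(u) = −6u^2 − 14u + 5.
f(1/2) = −9/2, f'(1/2) = −7/2, so u(1) = (1/2) − (−9/2)/(−7/2) = −11/14.
f(−11/14) = −4212/343, f'(−11/14) = 1205/98, so u(2) = (−11/14) − (−4212/343)/(1205/98) = 3593/16870.

u(1) = −11/14, u(2) = 3593/16870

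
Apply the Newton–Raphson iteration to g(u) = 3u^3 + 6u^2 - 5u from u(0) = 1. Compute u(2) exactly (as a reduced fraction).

189/290

g'(u) = 9u^2 + 12u - 5.
g(1) = 4, g'(1) = 16, so u(1) = 1 - 4/16 = 3/4.
g(3/4) = 57/64, g'(3/4) = 145/16, so u(2) = (3/4) - (57/64)/(145/16) = 189/290.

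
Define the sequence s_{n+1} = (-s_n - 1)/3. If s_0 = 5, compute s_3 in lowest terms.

-4/9

s_1 = (-5 - 1)/3 = -2.
s_2 = (-(-2) - 1)/3 = 1/3.
s_3 = (-(1/3) - 1)/3 = -4/9.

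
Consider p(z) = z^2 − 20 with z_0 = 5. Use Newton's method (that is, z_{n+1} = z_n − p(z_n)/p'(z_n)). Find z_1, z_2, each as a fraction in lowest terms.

z_1 = 9/2, z_2 = 161/36

p'(z) = 2z.
p(5) = 5, p'(5) = 10, so z_1 = 5 − 5/10 = 9/2.
p(9/2) = 1/4, p'(9/2) = 9, so z_2 = (9/2) − (1/4)/9 = 161/36.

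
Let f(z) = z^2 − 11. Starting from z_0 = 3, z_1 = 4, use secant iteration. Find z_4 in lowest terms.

f(3) = −2, f(4) = 5. z_2 = 4 − 5·(4 − 3)/(5 − (−2)) = 23/7.
f(4) = 5, f(23/7) = −10/49. z_3 = (23/7) − (−10/49)·((23/7) − 4)/((−10/49) − 5) = 169/51.
f(23/7) = −10/49, f(169/51) = −50/2601. z_4 = (169/51) − (−50/2601)·((169/51) − (23/7))/((−50/2601) − (−10/49)) = 3907/1178.

3907/1178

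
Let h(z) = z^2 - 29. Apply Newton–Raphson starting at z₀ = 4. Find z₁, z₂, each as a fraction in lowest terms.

z₁ = 45/8, z₂ = 3881/720

h'(z) = 2z.
h(4) = -13, h'(4) = 8, so z₁ = 4 - (-13)/8 = 45/8.
h(45/8) = 169/64, h'(45/8) = 45/4, so z₂ = (45/8) - (169/64)/(45/4) = 3881/720.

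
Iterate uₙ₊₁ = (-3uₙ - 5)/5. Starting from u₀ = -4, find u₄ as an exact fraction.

-664/625

u₁ = (-3·(-4) - 5)/5 = 7/5.
u₂ = (-3·(7/5) - 5)/5 = -46/25.
u₃ = (-3·(-46/25) - 5)/5 = 13/125.
u₄ = (-3·(13/125) - 5)/5 = -664/625.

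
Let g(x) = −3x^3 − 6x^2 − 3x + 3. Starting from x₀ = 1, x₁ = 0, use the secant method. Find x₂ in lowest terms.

1/4

g(1) = −9, g(0) = 3. x₂ = 0 − 3·(0 − 1)/(3 − (−9)) = 1/4.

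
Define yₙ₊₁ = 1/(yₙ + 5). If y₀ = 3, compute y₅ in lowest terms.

y₁ = 1/(3 + 5) = 1/8.
y₂ = 1/(1/8 + 5) = 8/41.
y₃ = 1/(8/41 + 5) = 41/213.
y₄ = 1/(41/213 + 5) = 213/1106.
y₅ = 1/(213/1106 + 5) = 1106/5743.

1106/5743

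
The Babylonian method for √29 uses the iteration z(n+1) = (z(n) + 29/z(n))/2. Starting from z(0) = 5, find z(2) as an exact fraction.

z(1) = (5 + 29/5)/2 = 27/5.
z(2) = (27/5 + 29/(27/5))/2 = 727/135.

727/135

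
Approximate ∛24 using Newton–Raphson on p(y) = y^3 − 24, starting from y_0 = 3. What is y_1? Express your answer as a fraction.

p'(y) = 3y^2.
p(3) = 3, p'(3) = 27, so y_1 = 3 − 3/27 = 26/9.

26/9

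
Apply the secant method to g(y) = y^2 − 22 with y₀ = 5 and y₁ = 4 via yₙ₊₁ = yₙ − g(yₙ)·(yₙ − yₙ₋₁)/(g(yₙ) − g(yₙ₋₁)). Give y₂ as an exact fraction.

g(5) = 3, g(4) = −6. y₂ = 4 − (−6)·(4 − 5)/((−6) − 3) = 14/3.

14/3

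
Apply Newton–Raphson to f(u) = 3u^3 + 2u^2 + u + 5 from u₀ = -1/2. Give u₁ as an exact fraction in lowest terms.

-21/5

f'(u) = 9u^2 + 4u + 1.
f(-1/2) = 37/8, f'(-1/2) = 5/4, so u₁ = (-1/2) - (37/8)/(5/4) = -21/5.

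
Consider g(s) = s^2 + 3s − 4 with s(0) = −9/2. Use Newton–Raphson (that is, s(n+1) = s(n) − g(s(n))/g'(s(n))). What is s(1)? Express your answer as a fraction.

g'(s) = 2s + 3.
g(−9/2) = 11/4, g'(−9/2) = −6, so s(1) = (−9/2) − (11/4)/(−6) = −97/24.

−97/24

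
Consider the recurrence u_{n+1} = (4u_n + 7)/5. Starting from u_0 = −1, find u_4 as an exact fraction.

2327/625

u_1 = (4·(−1) + 7)/5 = 3/5.
u_2 = (4·(3/5) + 7)/5 = 47/25.
u_3 = (4·(47/25) + 7)/5 = 363/125.
u_4 = (4·(363/125) + 7)/5 = 2327/625.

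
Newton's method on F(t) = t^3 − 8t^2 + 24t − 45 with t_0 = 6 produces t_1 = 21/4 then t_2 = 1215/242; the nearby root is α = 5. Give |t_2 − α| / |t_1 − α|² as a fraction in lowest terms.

t_1 − α = 21/4 − 5 = 1/4, so |t_1 − α| = 1/4.
t_2 − α = 1215/242 − 5 = 5/242, so |t_2 − α| = 5/242.
|t_1 − α|² = 1/16.
Ratio = (5/242) / (1/16) = 40/121.

40/121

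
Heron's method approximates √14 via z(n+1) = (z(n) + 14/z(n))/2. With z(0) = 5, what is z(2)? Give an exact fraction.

2921/780

z(1) = (5 + 14/5)/2 = 39/10.
z(2) = (39/10 + 14/(39/10))/2 = 2921/780.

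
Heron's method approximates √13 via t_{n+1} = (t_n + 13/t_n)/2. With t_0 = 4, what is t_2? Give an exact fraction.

t_1 = (4 + 13/4)/2 = 29/8.
t_2 = (29/8 + 13/(29/8))/2 = 1673/464.

1673/464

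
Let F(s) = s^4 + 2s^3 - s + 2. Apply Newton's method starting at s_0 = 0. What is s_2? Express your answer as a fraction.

F'(s) = 4s^3 + 6s^2 - 1.
F(0) = 2, F'(0) = -1, so s_1 = 0 - 2/(-1) = 2.
F(2) = 32, F'(2) = 55, so s_2 = 2 - 32/55 = 78/55.

78/55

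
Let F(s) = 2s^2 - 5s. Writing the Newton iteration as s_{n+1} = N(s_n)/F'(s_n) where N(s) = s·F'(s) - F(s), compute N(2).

F'(s) = 4s - 5.
N(s) = s·F'(s) - F(s) = s·(4s - 5) - (2s^2 - 5s) = 2s^2.
N(2) = 8.

8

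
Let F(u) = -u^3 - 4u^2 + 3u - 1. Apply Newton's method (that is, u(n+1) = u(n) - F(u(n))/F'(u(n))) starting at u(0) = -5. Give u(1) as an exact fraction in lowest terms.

F'(u) = -3u^2 - 8u + 3.
F(-5) = 9, F'(-5) = -32, so u(1) = (-5) - 9/(-32) = -151/32.

-151/32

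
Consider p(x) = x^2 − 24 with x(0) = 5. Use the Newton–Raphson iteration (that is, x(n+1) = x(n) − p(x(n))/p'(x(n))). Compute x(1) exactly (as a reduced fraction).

49/10

p'(x) = 2x.
p(5) = 1, p'(5) = 10, so x(1) = 5 − 1/10 = 49/10.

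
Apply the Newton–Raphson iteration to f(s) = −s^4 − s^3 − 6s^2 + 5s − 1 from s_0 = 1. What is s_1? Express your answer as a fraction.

f'(s) = −4s^3 − 3s^2 − 12s + 5.
f(1) = −4, f'(1) = −14, so s_1 = 1 − (−4)/(−14) = 5/7.

5/7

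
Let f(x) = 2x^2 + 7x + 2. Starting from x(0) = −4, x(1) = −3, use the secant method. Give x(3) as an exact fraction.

f(−4) = 6, f(−3) = −1. x(2) = (−3) − (−1)·((−3) − (−4))/((−1) − 6) = −22/7.
f(−3) = −1, f(−22/7) = −12/49. x(3) = (−22/7) − (−12/49)·((−22/7) − (−3))/((−12/49) − (−1)) = −118/37.

−118/37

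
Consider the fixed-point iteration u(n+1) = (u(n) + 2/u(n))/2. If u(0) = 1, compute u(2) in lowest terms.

17/12

u(1) = (1 + 2/1)/2 = 3/2.
u(2) = (3/2 + 2/(3/2))/2 = 17/12.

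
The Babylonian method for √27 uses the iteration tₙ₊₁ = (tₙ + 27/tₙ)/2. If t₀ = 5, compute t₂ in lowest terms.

1351/260

t₁ = (5 + 27/5)/2 = 26/5.
t₂ = (26/5 + 27/(26/5))/2 = 1351/260.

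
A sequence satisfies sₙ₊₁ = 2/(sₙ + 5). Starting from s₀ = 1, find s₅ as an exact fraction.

462/1241

s₁ = 2/(1 + 5) = 1/3.
s₂ = 2/(1/3 + 5) = 3/8.
s₃ = 2/(3/8 + 5) = 16/43.
s₄ = 2/(16/43 + 5) = 86/231.
s₅ = 2/(86/231 + 5) = 462/1241.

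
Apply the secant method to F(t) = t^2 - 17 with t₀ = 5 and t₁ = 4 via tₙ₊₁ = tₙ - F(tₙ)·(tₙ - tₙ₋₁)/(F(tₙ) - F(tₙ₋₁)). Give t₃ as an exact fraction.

301/73

F(5) = 8, F(4) = -1. t₂ = 4 - (-1)·(4 - 5)/((-1) - 8) = 37/9.
F(4) = -1, F(37/9) = -8/81. t₃ = (37/9) - (-8/81)·((37/9) - 4)/((-8/81) - (-1)) = 301/73.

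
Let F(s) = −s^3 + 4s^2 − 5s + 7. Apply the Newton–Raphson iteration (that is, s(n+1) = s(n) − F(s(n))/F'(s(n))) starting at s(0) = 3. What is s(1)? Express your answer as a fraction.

F'(s) = −3s^2 + 8s − 5.
F(3) = 1, F'(3) = −8, so s(1) = 3 − 1/(−8) = 25/8.

25/8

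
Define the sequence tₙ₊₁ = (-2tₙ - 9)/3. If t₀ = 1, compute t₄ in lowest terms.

t₁ = (-2·1 - 9)/3 = -11/3.
t₂ = (-2·(-11/3) - 9)/3 = -5/9.
t₃ = (-2·(-5/9) - 9)/3 = -71/27.
t₄ = (-2·(-71/27) - 9)/3 = -101/81.

-101/81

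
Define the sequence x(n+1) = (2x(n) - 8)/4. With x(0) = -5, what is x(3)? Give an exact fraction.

x(1) = (2·(-5) - 8)/4 = -9/2.
x(2) = (2·(-9/2) - 8)/4 = -17/4.
x(3) = (2·(-17/4) - 8)/4 = -33/8.

-33/8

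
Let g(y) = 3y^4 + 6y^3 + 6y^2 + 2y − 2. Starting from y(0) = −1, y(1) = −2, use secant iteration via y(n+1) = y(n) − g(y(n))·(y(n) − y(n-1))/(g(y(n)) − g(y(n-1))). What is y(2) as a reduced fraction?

g(−1) = −1, g(−2) = 18. y(2) = (−2) − 18·((−2) − (−1))/(18 − (−1)) = −20/19.

−20/19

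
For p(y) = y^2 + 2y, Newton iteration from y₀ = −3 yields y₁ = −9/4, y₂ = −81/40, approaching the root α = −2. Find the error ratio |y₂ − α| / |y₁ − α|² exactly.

2/5

y₁ − α = −9/4 − (−2) = −9/4 + 2 = −1/4, so |y₁ − α| = 1/4.
y₂ − α = −81/40 − (−2) = −81/40 + 2 = −1/40, so |y₂ − α| = 1/40.
|y₁ − α|² = 1/16.
Ratio = (1/40) / (1/16) = 2/5.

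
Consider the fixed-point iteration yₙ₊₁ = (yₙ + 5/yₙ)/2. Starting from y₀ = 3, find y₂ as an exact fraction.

y₁ = (3 + 5/3)/2 = 7/3.
y₂ = (7/3 + 5/(7/3))/2 = 47/21.

47/21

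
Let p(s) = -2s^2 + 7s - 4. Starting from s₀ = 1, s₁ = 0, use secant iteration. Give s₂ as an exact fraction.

4/5

p(1) = 1, p(0) = -4. s₂ = 0 - (-4)·(0 - 1)/((-4) - 1) = 4/5.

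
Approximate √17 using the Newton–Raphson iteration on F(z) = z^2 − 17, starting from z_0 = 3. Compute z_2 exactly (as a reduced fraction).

161/39

F'(z) = 2z.
F(3) = −8, F'(3) = 6, so z_1 = 3 − (−8)/6 = 13/3.
F(13/3) = 16/9, F'(13/3) = 26/3, so z_2 = (13/3) − (16/9)/(26/3) = 161/39.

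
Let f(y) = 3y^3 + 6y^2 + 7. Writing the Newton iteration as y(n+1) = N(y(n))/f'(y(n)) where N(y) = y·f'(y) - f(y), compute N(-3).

-115

f'(y) = 9y^2 + 12y.
N(y) = y·f'(y) - f(y) = y·(9y^2 + 12y) - (3y^3 + 6y^2 + 7) = 6y^3 + 6y^2 - 7.
N(-3) = -115.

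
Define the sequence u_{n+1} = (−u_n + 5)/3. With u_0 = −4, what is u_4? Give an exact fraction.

32/27

u_1 = (−(−4) + 5)/3 = 3.
u_2 = (−3 + 5)/3 = 2/3.
u_3 = (−(2/3) + 5)/3 = 13/9.
u_4 = (−(13/9) + 5)/3 = 32/27.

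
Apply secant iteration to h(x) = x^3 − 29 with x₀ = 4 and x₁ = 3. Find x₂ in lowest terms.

h(4) = 35, h(3) = −2. x₂ = 3 − (−2)·(3 − 4)/((−2) − 35) = 113/37.

113/37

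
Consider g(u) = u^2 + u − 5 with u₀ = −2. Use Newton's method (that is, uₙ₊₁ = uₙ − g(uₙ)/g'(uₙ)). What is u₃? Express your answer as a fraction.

−321/115

g'(u) = 2u + 1.
g(−2) = −3, g'(−2) = −3, so u₁ = (−2) − (−3)/(−3) = −3.
g(−3) = 1, g'(−3) = −5, so u₂ = (−3) − 1/(−5) = −14/5.
g(−14/5) = 1/25, g'(−14/5) = −23/5, so u₃ = (−14/5) − (1/25)/(−23/5) = −321/115.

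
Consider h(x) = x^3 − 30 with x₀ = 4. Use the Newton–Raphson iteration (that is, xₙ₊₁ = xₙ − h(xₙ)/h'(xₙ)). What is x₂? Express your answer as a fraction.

h'(x) = 3x^2.
h(4) = 34, h'(4) = 48, so x₁ = 4 − 34/48 = 79/24.
h(79/24) = 78319/13824, h'(79/24) = 6241/192, so x₂ = (79/24) − (78319/13824)/(6241/192) = 700399/224676.

700399/224676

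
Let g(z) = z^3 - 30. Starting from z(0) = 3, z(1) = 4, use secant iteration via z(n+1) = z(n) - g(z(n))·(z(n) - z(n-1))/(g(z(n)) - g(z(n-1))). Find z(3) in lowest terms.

80271/25886

g(3) = -3, g(4) = 34. z(2) = 4 - 34·(4 - 3)/(34 - (-3)) = 114/37.
g(4) = 34, g(114/37) = -38046/50653. z(3) = (114/37) - (-38046/50653)·((114/37) - 4)/((-38046/50653) - 34) = 80271/25886.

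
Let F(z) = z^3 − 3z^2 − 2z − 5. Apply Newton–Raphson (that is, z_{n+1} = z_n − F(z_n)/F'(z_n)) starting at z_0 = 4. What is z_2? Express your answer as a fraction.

402320/104357

F'(z) = 3z^2 − 6z − 2.
F(4) = 3, F'(4) = 22, so z_1 = 4 − 3/22 = 85/22.
F(85/22) = 1755/10648, F'(85/22) = 9487/484, so z_2 = (85/22) − (1755/10648)/(9487/484) = 402320/104357.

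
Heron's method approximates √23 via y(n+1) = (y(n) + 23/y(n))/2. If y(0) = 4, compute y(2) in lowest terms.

y(1) = (4 + 23/4)/2 = 39/8.
y(2) = (39/8 + 23/(39/8))/2 = 2993/624.

2993/624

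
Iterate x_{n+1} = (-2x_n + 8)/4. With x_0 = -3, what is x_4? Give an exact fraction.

x_1 = (-2·(-3) + 8)/4 = 7/2.
x_2 = (-2·(7/2) + 8)/4 = 1/4.
x_3 = (-2·(1/4) + 8)/4 = 15/8.
x_4 = (-2·(15/8) + 8)/4 = 17/16.

17/16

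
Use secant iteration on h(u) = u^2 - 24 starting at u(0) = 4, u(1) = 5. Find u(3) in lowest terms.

436/89

h(4) = -8, h(5) = 1. u(2) = 5 - 1·(5 - 4)/(1 - (-8)) = 44/9.
h(5) = 1, h(44/9) = -8/81. u(3) = (44/9) - (-8/81)·((44/9) - 5)/((-8/81) - 1) = 436/89.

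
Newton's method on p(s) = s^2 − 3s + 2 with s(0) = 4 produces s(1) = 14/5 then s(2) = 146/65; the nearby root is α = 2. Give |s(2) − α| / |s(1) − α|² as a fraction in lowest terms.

s(1) − α = 14/5 − 2 = 4/5, so |s(1) − α| = 4/5.
s(2) − α = 146/65 − 2 = 16/65, so |s(2) − α| = 16/65.
|s(1) − α|² = 16/25.
Ratio = (16/65) / (16/25) = 5/13.

5/13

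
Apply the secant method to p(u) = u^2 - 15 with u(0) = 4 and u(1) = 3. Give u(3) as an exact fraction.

31/8

p(4) = 1, p(3) = -6. u(2) = 3 - (-6)·(3 - 4)/((-6) - 1) = 27/7.
p(3) = -6, p(27/7) = -6/49. u(3) = (27/7) - (-6/49)·((27/7) - 3)/((-6/49) - (-6)) = 31/8.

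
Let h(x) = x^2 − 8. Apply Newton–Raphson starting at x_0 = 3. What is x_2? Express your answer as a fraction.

h'(x) = 2x.
h(3) = 1, h'(3) = 6, so x_1 = 3 − 1/6 = 17/6.
h(17/6) = 1/36, h'(17/6) = 17/3, so x_2 = (17/6) − (1/36)/(17/3) = 577/204.

577/204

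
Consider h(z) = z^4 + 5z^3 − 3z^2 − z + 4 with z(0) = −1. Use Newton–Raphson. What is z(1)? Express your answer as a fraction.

−7/8

h'(z) = 4z^3 + 15z^2 − 6z − 1.
h(−1) = −2, h'(−1) = 16, so z(1) = (−1) − (−2)/16 = −7/8.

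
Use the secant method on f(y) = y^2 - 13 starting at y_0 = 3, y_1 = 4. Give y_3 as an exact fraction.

f(3) = -4, f(4) = 3. y_2 = 4 - 3·(4 - 3)/(3 - (-4)) = 25/7.
f(4) = 3, f(25/7) = -12/49. y_3 = (25/7) - (-12/49)·((25/7) - 4)/((-12/49) - 3) = 191/53.

191/53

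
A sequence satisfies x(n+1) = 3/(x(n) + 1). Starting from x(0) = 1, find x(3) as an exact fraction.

15/11

x(1) = 3/(1 + 1) = 3/2.
x(2) = 3/(3/2 + 1) = 6/5.
x(3) = 3/(6/5 + 1) = 15/11.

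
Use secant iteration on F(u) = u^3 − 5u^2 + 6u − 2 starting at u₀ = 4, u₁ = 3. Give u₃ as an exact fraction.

227/65

F(4) = 6, F(3) = −2. u₂ = 3 − (−2)·(3 − 4)/((−2) − 6) = 13/4.
F(3) = −2, F(13/4) = −63/64. u₃ = (13/4) − (−63/64)·((13/4) − 3)/((−63/64) − (−2)) = 227/65.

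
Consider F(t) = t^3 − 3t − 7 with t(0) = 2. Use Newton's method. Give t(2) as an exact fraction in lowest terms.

29437/12096

F'(t) = 3t^2 − 3.
F(2) = −5, F'(2) = 9, so t(1) = 2 − (−5)/9 = 23/9.
F(23/9) = 1475/729, F'(23/9) = 448/27, so t(2) = (23/9) − (1475/729)/(448/27) = 29437/12096.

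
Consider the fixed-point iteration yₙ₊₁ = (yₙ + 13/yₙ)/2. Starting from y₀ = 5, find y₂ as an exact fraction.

y₁ = (5 + 13/5)/2 = 19/5.
y₂ = (19/5 + 13/(19/5))/2 = 343/95.

343/95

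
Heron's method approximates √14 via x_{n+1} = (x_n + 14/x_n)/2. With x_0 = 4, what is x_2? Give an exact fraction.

449/120

x_1 = (4 + 14/4)/2 = 15/4.
x_2 = (15/4 + 14/(15/4))/2 = 449/120.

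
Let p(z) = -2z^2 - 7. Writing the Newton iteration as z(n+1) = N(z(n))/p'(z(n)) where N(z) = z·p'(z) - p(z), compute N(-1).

5

p'(z) = -4z.
N(z) = z·p'(z) - p(z) = z·(-4z) - (-2z^2 - 7) = -2z^2 + 7.
N(-1) = 5.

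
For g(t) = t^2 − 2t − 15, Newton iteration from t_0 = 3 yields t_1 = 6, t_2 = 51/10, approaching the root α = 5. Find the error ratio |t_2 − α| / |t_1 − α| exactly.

1/10

t_1 − α = 6 − 5 = 1, so |t_1 − α| = 1.
t_2 − α = 51/10 − 5 = 1/10, so |t_2 − α| = 1/10.
Ratio = (1/10) / 1 = 1/10.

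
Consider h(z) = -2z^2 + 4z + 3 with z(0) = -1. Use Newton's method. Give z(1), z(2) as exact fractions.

z(1) = -5/8, z(2) = -121/208

h'(z) = -4z + 4.
h(-1) = -3, h'(-1) = 8, so z(1) = (-1) - (-3)/8 = -5/8.
h(-5/8) = -9/32, h'(-5/8) = 13/2, so z(2) = (-5/8) - (-9/32)/(13/2) = -121/208.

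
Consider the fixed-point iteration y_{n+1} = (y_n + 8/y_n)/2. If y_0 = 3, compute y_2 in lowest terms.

y_1 = (3 + 8/3)/2 = 17/6.
y_2 = (17/6 + 8/(17/6))/2 = 577/204.

577/204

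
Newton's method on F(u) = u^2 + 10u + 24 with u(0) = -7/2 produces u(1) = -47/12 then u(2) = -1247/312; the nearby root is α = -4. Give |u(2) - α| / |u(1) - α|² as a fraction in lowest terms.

6/13

u(1) - α = -47/12 - (-4) = -47/12 + 4 = 1/12, so |u(1) - α| = 1/12.
u(2) - α = -1247/312 - (-4) = -1247/312 + 4 = 1/312, so |u(2) - α| = 1/312.
|u(1) - α|² = 1/144.
Ratio = (1/312) / (1/144) = 6/13.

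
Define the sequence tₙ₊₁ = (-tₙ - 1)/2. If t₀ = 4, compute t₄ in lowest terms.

-1/16

t₁ = (-4 - 1)/2 = -5/2.
t₂ = (-(-5/2) - 1)/2 = 3/4.
t₃ = (-(3/4) - 1)/2 = -7/8.
t₄ = (-(-7/8) - 1)/2 = -1/16.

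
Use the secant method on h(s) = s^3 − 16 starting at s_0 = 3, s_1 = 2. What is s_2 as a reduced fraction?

46/19

h(3) = 11, h(2) = −8. s_2 = 2 − (−8)·(2 − 3)/((−8) − 11) = 46/19.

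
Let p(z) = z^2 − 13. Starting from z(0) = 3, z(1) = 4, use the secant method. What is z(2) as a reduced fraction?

p(3) = −4, p(4) = 3. z(2) = 4 − 3·(4 − 3)/(3 − (−4)) = 25/7.

25/7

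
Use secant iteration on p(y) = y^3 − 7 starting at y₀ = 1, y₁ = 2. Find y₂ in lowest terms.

p(1) = −6, p(2) = 1. y₂ = 2 − 1·(2 − 1)/(1 − (−6)) = 13/7.

13/7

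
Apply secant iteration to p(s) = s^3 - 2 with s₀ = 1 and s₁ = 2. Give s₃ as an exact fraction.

75/62

p(1) = -1, p(2) = 6. s₂ = 2 - 6·(2 - 1)/(6 - (-1)) = 8/7.
p(2) = 6, p(8/7) = -174/343. s₃ = (8/7) - (-174/343)·((8/7) - 2)/((-174/343) - 6) = 75/62.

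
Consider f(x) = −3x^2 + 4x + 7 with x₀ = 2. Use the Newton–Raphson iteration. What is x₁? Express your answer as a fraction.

f'(x) = −6x + 4.
f(2) = 3, f'(2) = −8, so x₁ = 2 − 3/(−8) = 19/8.

19/8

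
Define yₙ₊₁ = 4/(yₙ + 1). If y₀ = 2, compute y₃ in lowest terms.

28/19

y₁ = 4/(2 + 1) = 4/3.
y₂ = 4/(4/3 + 1) = 12/7.
y₃ = 4/(12/7 + 1) = 28/19.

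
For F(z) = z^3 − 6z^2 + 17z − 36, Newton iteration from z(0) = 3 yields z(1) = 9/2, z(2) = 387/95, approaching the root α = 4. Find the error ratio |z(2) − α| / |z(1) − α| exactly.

z(1) − α = 9/2 − 4 = 1/2, so |z(1) − α| = 1/2.
z(2) − α = 387/95 − 4 = 7/95, so |z(2) − α| = 7/95.
Ratio = (7/95) / (1/2) = 14/95.

14/95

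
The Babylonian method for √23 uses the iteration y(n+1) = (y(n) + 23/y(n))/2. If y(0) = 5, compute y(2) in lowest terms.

1151/240

y(1) = (5 + 23/5)/2 = 24/5.
y(2) = (24/5 + 23/(24/5))/2 = 1151/240.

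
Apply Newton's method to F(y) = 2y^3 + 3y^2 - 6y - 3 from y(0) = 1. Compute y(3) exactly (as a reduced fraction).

7769/5535

F'(y) = 6y^2 + 6y - 6.
F(1) = -4, F'(1) = 6, so y(1) = 1 - (-4)/6 = 5/3.
F(5/3) = 124/27, F'(5/3) = 62/3, so y(2) = (5/3) - (124/27)/(62/3) = 13/9.
F(13/9) = 452/729, F'(13/9) = 410/27, so y(3) = (13/9) - (452/729)/(410/27) = 7769/5535.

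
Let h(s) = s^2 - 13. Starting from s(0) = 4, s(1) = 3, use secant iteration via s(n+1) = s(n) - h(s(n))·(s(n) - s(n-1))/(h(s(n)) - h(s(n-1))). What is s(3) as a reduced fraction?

h(4) = 3, h(3) = -4. s(2) = 3 - (-4)·(3 - 4)/((-4) - 3) = 25/7.
h(3) = -4, h(25/7) = -12/49. s(3) = (25/7) - (-12/49)·((25/7) - 3)/((-12/49) - (-4)) = 83/23.

83/23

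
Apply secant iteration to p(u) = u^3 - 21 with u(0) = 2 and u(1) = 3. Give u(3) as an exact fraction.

8035/2919

p(2) = -13, p(3) = 6. u(2) = 3 - 6·(3 - 2)/(6 - (-13)) = 51/19.
p(3) = 6, p(51/19) = -11388/6859. u(3) = (51/19) - (-11388/6859)·((51/19) - 3)/((-11388/6859) - 6) = 8035/2919.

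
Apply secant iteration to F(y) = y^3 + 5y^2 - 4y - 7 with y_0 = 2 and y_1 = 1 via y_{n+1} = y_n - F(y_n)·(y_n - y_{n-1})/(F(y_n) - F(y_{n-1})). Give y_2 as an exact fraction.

F(2) = 13, F(1) = -5. y_2 = 1 - (-5)·(1 - 2)/((-5) - 13) = 23/18.

23/18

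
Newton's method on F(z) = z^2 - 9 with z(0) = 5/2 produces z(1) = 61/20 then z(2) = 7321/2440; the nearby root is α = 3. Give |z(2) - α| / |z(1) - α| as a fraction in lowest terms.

z(1) - α = 61/20 - 3 = 1/20, so |z(1) - α| = 1/20.
z(2) - α = 7321/2440 - 3 = 1/2440, so |z(2) - α| = 1/2440.
Ratio = (1/2440) / (1/20) = 1/122.

1/122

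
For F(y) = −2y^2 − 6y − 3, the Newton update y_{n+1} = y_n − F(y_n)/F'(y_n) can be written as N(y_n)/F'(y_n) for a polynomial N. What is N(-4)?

−29

F'(y) = −4y − 6.
N(y) = y·F'(y) − F(y) = y·(−4y − 6) − (−2y^2 − 6y − 3) = −2y^2 + 3.
N(-4) = −29.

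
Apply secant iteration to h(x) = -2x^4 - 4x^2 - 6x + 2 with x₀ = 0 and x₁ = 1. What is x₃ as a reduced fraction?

331/1411

h(0) = 2, h(1) = -10. x₂ = 1 - (-10)·(1 - 0)/((-10) - 2) = 1/6.
h(1) = -10, h(1/6) = 575/648. x₃ = (1/6) - (575/648)·((1/6) - 1)/((575/648) - (-10)) = 331/1411.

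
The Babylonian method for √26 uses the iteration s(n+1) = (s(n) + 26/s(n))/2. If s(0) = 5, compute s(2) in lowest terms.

s(1) = (5 + 26/5)/2 = 51/10.
s(2) = (51/10 + 26/(51/10))/2 = 5201/1020.

5201/1020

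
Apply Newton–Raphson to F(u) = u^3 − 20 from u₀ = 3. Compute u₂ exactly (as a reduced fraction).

F'(u) = 3u^2.
F(3) = 7, F'(3) = 27, so u₁ = 3 − 7/27 = 74/27.
F(74/27) = 11564/19683, F'(74/27) = 5476/243, so u₂ = (74/27) − (11564/19683)/(5476/243) = 301027/110889.

301027/110889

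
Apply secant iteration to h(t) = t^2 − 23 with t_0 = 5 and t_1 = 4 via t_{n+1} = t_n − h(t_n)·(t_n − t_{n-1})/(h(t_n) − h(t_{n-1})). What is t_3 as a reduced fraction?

h(5) = 2, h(4) = −7. t_2 = 4 − (−7)·(4 − 5)/((−7) − 2) = 43/9.
h(4) = −7, h(43/9) = −14/81. t_3 = (43/9) − (−14/81)·((43/9) − 4)/((−14/81) − (−7)) = 379/79.

379/79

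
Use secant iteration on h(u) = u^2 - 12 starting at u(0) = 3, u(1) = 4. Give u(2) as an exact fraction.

24/7

h(3) = -3, h(4) = 4. u(2) = 4 - 4·(4 - 3)/(4 - (-3)) = 24/7.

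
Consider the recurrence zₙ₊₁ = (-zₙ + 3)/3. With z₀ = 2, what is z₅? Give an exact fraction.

z₁ = (-2 + 3)/3 = 1/3.
z₂ = (-(1/3) + 3)/3 = 8/9.
z₃ = (-(8/9) + 3)/3 = 19/27.
z₄ = (-(19/27) + 3)/3 = 62/81.
z₅ = (-(62/81) + 3)/3 = 181/243.

181/243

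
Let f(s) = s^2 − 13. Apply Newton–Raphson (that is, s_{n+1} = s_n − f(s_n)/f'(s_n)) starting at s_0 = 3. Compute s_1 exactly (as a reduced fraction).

11/3

f'(s) = 2s.
f(3) = −4, f'(3) = 6, so s_1 = 3 − (−4)/6 = 11/3.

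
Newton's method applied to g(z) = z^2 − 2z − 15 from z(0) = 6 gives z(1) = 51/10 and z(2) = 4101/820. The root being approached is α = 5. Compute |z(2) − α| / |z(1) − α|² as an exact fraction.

5/41

z(1) − α = 51/10 − 5 = 1/10, so |z(1) − α| = 1/10.
z(2) − α = 4101/820 − 5 = 1/820, so |z(2) − α| = 1/820.
|z(1) − α|² = 1/100.
Ratio = (1/820) / (1/100) = 5/41.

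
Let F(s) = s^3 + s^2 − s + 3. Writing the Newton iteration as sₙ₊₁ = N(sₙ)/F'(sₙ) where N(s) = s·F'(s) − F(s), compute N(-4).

−115

F'(s) = 3s^2 + 2s − 1.
N(s) = s·F'(s) − F(s) = s·(3s^2 + 2s − 1) − (s^3 + s^2 − s + 3) = 2s^3 + s^2 − 3.
N(-4) = −115.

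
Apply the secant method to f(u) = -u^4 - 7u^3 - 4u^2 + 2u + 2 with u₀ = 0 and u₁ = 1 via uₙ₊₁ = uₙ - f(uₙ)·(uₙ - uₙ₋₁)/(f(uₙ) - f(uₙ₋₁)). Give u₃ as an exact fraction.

f(0) = 2, f(1) = -8. u₂ = 1 - (-8)·(1 - 0)/((-8) - 2) = 1/5.
f(1) = -8, f(1/5) = 1364/625. u₃ = (1/5) - (1364/625)·((1/5) - 1)/((1364/625) - (-8)) = 591/1591.

591/1591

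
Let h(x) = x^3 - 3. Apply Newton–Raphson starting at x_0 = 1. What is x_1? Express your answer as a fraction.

h'(x) = 3x^2.
h(1) = -2, h'(1) = 3, so x_1 = 1 - (-2)/3 = 5/3.

5/3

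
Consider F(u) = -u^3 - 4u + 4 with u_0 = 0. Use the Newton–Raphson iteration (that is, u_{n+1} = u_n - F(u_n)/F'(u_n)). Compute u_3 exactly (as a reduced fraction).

F'(u) = -3u^2 - 4.
F(0) = 4, F'(0) = -4, so u_1 = 0 - 4/(-4) = 1.
F(1) = -1, F'(1) = -7, so u_2 = 1 - (-1)/(-7) = 6/7.
F(6/7) = -20/343, F'(6/7) = -304/49, so u_3 = (6/7) - (-20/343)/(-304/49) = 451/532.

451/532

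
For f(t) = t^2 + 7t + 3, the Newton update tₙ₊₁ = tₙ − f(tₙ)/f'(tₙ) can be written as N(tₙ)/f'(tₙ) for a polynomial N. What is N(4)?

13

f'(t) = 2t + 7.
N(t) = t·f'(t) − f(t) = t·(2t + 7) − (t^2 + 7t + 3) = t^2 − 3.
N(4) = 13.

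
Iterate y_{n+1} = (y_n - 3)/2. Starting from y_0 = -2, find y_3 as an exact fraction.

y_1 = ((-2) - 3)/2 = -5/2.
y_2 = ((-5/2) - 3)/2 = -11/4.
y_3 = ((-11/4) - 3)/2 = -23/8.

-23/8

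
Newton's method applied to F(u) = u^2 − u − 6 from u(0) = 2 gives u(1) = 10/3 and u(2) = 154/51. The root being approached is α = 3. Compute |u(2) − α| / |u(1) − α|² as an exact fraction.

3/17

u(1) − α = 10/3 − 3 = 1/3, so |u(1) − α| = 1/3.
u(2) − α = 154/51 − 3 = 1/51, so |u(2) − α| = 1/51.
|u(1) − α|² = 1/9.
Ratio = (1/51) / (1/9) = 3/17.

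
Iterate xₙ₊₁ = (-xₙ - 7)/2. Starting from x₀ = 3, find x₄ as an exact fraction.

x₁ = (-3 - 7)/2 = -5.
x₂ = (-(-5) - 7)/2 = -1.
x₃ = (-(-1) - 7)/2 = -3.
x₄ = (-(-3) - 7)/2 = -2.

-2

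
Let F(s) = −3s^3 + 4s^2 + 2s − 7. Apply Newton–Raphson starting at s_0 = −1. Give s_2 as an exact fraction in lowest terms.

−7827/6985

F'(s) = −9s^2 + 8s + 2.
F(−1) = −2, F'(−1) = −15, so s_1 = (−1) − (−2)/(−15) = −17/15.
F(−17/15) = 268/1125, F'(−17/15) = −1397/75, so s_2 = (−17/15) − (268/1125)/(−1397/75) = −7827/6985.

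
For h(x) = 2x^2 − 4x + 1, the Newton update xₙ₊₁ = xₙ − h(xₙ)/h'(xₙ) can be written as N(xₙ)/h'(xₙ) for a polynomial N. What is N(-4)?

31

h'(x) = 4x − 4.
N(x) = x·h'(x) − h(x) = x·(4x − 4) − (2x^2 − 4x + 1) = 2x^2 − 1.
N(-4) = 31.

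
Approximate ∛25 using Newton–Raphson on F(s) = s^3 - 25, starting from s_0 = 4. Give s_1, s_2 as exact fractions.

s_1 = 51/16, s_2 = 183851/62424

F'(s) = 3s^2.
F(4) = 39, F'(4) = 48, so s_1 = 4 - 39/48 = 51/16.
F(51/16) = 30251/4096, F'(51/16) = 7803/256, so s_2 = (51/16) - (30251/4096)/(7803/256) = 183851/62424.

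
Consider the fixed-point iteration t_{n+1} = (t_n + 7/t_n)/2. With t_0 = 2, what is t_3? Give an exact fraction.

108497/41008

t_1 = (2 + 7/2)/2 = 11/4.
t_2 = (11/4 + 7/(11/4))/2 = 233/88.
t_3 = (233/88 + 7/(233/88))/2 = 108497/41008.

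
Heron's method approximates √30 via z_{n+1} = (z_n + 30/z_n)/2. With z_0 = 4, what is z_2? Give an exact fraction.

z_1 = (4 + 30/4)/2 = 23/4.
z_2 = (23/4 + 30/(23/4))/2 = 1009/184.

1009/184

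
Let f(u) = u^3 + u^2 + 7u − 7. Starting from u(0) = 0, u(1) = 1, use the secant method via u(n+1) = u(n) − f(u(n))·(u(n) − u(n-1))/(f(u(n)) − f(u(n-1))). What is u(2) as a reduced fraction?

7/9

f(0) = −7, f(1) = 2. u(2) = 1 − 2·(1 − 0)/(2 − (−7)) = 7/9.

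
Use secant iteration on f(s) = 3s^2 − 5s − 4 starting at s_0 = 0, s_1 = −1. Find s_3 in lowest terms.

f(0) = −4, f(−1) = 4. s_2 = (−1) − 4·((−1) − 0)/(4 − (−4)) = −1/2.
f(−1) = 4, f(−1/2) = −3/4. s_3 = (−1/2) − (−3/4)·((−1/2) − (−1))/((−3/4) − 4) = −11/19.

−11/19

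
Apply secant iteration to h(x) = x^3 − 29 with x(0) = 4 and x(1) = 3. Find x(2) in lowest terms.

113/37

h(4) = 35, h(3) = −2. x(2) = 3 − (−2)·(3 − 4)/((−2) − 35) = 113/37.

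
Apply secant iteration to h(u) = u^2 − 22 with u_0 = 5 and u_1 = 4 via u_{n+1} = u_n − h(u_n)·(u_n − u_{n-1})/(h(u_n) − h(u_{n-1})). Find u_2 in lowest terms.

14/3

h(5) = 3, h(4) = −6. u_2 = 4 − (−6)·(4 − 5)/((−6) − 3) = 14/3.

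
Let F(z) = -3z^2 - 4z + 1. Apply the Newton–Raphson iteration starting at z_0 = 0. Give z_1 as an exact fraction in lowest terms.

1/4

F'(z) = -6z - 4.
F(0) = 1, F'(0) = -4, so z_1 = 0 - 1/(-4) = 1/4.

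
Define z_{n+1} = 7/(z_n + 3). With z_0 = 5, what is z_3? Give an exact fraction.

217/149

z_1 = 7/(5 + 3) = 7/8.
z_2 = 7/(7/8 + 3) = 56/31.
z_3 = 7/(56/31 + 3) = 217/149.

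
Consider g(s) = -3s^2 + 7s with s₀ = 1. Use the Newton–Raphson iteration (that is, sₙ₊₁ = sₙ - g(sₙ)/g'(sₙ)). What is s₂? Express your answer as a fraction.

-27/25

g'(s) = -6s + 7.
g(1) = 4, g'(1) = 1, so s₁ = 1 - 4/1 = -3.
g(-3) = -48, g'(-3) = 25, so s₂ = (-3) - (-48)/25 = -27/25.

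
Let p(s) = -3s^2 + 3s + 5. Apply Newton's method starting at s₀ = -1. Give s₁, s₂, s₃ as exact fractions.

p'(s) = -6s + 3.
p(-1) = -1, p'(-1) = 9, so s₁ = (-1) - (-1)/9 = -8/9.
p(-8/9) = -1/27, p'(-8/9) = 25/3, so s₂ = (-8/9) - (-1/27)/(25/3) = -199/225.
p(-199/225) = -1/16875, p'(-199/225) = 623/75, so s₃ = (-199/225) - (-1/16875)/(623/75) = -123976/140175.

s₁ = -8/9, s₂ = -199/225, s₃ = -123976/140175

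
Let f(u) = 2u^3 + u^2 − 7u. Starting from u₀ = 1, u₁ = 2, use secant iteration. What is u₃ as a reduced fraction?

f(1) = −4, f(2) = 6. u₂ = 2 − 6·(2 − 1)/(6 − (−4)) = 7/5.
f(2) = 6, f(7/5) = −294/125. u₃ = (7/5) − (−294/125)·((7/5) − 2)/((−294/125) − 6) = 91/58.

91/58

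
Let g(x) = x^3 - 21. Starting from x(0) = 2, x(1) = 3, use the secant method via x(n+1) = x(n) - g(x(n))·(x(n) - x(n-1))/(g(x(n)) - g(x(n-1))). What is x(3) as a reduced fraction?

8035/2919

g(2) = -13, g(3) = 6. x(2) = 3 - 6·(3 - 2)/(6 - (-13)) = 51/19.
g(3) = 6, g(51/19) = -11388/6859. x(3) = (51/19) - (-11388/6859)·((51/19) - 3)/((-11388/6859) - 6) = 8035/2919.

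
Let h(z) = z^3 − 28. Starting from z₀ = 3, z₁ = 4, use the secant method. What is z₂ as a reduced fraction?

h(3) = −1, h(4) = 36. z₂ = 4 − 36·(4 − 3)/(36 − (−1)) = 112/37.

112/37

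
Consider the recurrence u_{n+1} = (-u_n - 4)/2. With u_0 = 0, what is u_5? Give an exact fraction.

-11/8

u_1 = (-0 - 4)/2 = -2.
u_2 = (-(-2) - 4)/2 = -1.
u_3 = (-(-1) - 4)/2 = -3/2.
u_4 = (-(-3/2) - 4)/2 = -5/4.
u_5 = (-(-5/4) - 4)/2 = -11/8.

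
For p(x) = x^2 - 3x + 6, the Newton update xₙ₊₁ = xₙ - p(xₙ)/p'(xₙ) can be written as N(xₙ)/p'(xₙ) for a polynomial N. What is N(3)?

p'(x) = 2x - 3.
N(x) = x·p'(x) - p(x) = x·(2x - 3) - (x^2 - 3x + 6) = x^2 - 6.
N(3) = 3.

3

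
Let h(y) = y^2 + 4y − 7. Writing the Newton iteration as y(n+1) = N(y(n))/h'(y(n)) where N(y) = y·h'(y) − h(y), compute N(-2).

11

h'(y) = 2y + 4.
N(y) = y·h'(y) − h(y) = y·(2y + 4) − (y^2 + 4y − 7) = y^2 + 7.
N(-2) = 11.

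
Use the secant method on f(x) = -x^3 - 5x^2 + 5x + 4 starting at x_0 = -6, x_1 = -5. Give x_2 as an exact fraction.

-176/31

f(-6) = 10, f(-5) = -21. x_2 = (-5) - (-21)·((-5) - (-6))/((-21) - 10) = -176/31.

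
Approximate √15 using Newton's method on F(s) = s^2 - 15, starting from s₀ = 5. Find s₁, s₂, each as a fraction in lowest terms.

s₁ = 4, s₂ = 31/8

F'(s) = 2s.
F(5) = 10, F'(5) = 10, so s₁ = 5 - 10/10 = 4.
F(4) = 1, F'(4) = 8, so s₂ = 4 - 1/8 = 31/8.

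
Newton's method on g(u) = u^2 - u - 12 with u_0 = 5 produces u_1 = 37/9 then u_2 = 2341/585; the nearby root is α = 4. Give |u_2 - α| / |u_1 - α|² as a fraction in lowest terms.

u_1 - α = 37/9 - 4 = 1/9, so |u_1 - α| = 1/9.
u_2 - α = 2341/585 - 4 = 1/585, so |u_2 - α| = 1/585.
|u_1 - α|² = 1/81.
Ratio = (1/585) / (1/81) = 9/65.

9/65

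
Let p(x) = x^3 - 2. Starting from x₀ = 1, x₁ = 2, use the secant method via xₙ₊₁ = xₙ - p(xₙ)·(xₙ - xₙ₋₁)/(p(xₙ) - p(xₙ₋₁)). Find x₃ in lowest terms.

p(1) = -1, p(2) = 6. x₂ = 2 - 6·(2 - 1)/(6 - (-1)) = 8/7.
p(2) = 6, p(8/7) = -174/343. x₃ = (8/7) - (-174/343)·((8/7) - 2)/((-174/343) - 6) = 75/62.

75/62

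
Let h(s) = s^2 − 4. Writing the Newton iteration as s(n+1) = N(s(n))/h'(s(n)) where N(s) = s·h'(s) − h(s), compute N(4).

20

h'(s) = 2s.
N(s) = s·h'(s) − h(s) = s·(2s) − (s^2 − 4) = s^2 + 4.
N(4) = 20.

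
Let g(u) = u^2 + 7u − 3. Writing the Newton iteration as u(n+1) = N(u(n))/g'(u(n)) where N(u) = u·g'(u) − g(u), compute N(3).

g'(u) = 2u + 7.
N(u) = u·g'(u) − g(u) = u·(2u + 7) − (u^2 + 7u − 3) = u^2 + 3.
N(3) = 12.

12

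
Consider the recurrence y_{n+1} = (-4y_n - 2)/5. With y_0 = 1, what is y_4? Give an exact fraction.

y_1 = (-4·1 - 2)/5 = -6/5.
y_2 = (-4·(-6/5) - 2)/5 = 14/25.
y_3 = (-4·(14/25) - 2)/5 = -106/125.
y_4 = (-4·(-106/125) - 2)/5 = 174/625.

174/625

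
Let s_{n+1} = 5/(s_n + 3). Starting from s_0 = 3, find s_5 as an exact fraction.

s_1 = 5/(3 + 3) = 5/6.
s_2 = 5/(5/6 + 3) = 30/23.
s_3 = 5/(30/23 + 3) = 115/99.
s_4 = 5/(115/99 + 3) = 495/412.
s_5 = 5/(495/412 + 3) = 2060/1731.

2060/1731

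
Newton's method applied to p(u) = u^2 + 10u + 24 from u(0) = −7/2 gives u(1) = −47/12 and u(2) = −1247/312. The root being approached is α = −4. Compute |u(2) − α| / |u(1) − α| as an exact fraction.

u(1) − α = −47/12 − (−4) = −47/12 + 4 = 1/12, so |u(1) − α| = 1/12.
u(2) − α = −1247/312 − (−4) = −1247/312 + 4 = 1/312, so |u(2) − α| = 1/312.
Ratio = (1/312) / (1/12) = 1/26.

1/26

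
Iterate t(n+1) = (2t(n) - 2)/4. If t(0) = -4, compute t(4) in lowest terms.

t(1) = (2·(-4) - 2)/4 = -5/2.
t(2) = (2·(-5/2) - 2)/4 = -7/4.
t(3) = (2·(-7/4) - 2)/4 = -11/8.
t(4) = (2·(-11/8) - 2)/4 = -19/16.

-19/16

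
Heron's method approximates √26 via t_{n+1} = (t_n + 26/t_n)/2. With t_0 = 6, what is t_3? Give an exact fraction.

t_1 = (6 + 26/6)/2 = 31/6.
t_2 = (31/6 + 26/(31/6))/2 = 1897/372.
t_3 = (1897/372 + 26/(1897/372))/2 = 7196593/1411368.

7196593/1411368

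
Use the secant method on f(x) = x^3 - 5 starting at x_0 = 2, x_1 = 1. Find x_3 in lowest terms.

443/247

f(2) = 3, f(1) = -4. x_2 = 1 - (-4)·(1 - 2)/((-4) - 3) = 11/7.
f(1) = -4, f(11/7) = -384/343. x_3 = (11/7) - (-384/343)·((11/7) - 1)/((-384/343) - (-4)) = 443/247.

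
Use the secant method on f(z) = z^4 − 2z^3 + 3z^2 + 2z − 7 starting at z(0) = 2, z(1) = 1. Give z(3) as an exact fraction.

211/147

f(2) = 9, f(1) = −3. z(2) = 1 − (−3)·(1 − 2)/((−3) − 9) = 5/4.
f(1) = −3, f(5/4) = −327/256. z(3) = (5/4) − (−327/256)·((5/4) − 1)/((−327/256) − (−3)) = 211/147.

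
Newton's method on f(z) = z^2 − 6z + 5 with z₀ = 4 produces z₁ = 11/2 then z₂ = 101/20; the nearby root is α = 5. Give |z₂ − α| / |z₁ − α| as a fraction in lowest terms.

1/10

z₁ − α = 11/2 − 5 = 1/2, so |z₁ − α| = 1/2.
z₂ − α = 101/20 − 5 = 1/20, so |z₂ − α| = 1/20.
Ratio = (1/20) / (1/2) = 1/10.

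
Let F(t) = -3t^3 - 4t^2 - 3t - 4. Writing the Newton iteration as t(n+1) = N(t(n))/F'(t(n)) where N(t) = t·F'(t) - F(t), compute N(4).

F'(t) = -9t^2 - 8t - 3.
N(t) = t·F'(t) - F(t) = t·(-9t^2 - 8t - 3) - (-3t^3 - 4t^2 - 3t - 4) = -6t^3 - 4t^2 + 4.
N(4) = -444.

-444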